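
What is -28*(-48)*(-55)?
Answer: -73920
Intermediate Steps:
-28*(-48)*(-55) = 1344*(-55) = -73920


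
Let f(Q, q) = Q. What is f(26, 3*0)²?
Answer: 676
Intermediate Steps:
f(26, 3*0)² = 26² = 676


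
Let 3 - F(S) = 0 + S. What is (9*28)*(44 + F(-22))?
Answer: 17388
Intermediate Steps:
F(S) = 3 - S (F(S) = 3 - (0 + S) = 3 - S)
(9*28)*(44 + F(-22)) = (9*28)*(44 + (3 - 1*(-22))) = 252*(44 + (3 + 22)) = 252*(44 + 25) = 252*69 = 17388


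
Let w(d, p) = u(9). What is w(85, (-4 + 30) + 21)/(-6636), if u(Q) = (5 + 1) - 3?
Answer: -1/2212 ≈ -0.00045208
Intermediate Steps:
u(Q) = 3 (u(Q) = 6 - 3 = 3)
w(d, p) = 3
w(85, (-4 + 30) + 21)/(-6636) = 3/(-6636) = 3*(-1/6636) = -1/2212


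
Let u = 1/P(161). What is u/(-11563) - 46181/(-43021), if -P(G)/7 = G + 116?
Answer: 1035408403938/964559084797 ≈ 1.0735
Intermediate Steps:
P(G) = -812 - 7*G (P(G) = -7*(G + 116) = -7*(116 + G) = -812 - 7*G)
u = -1/1939 (u = 1/(-812 - 7*161) = 1/(-812 - 1127) = 1/(-1939) = -1/1939 ≈ -0.00051573)
u/(-11563) - 46181/(-43021) = -1/1939/(-11563) - 46181/(-43021) = -1/1939*(-1/11563) - 46181*(-1/43021) = 1/22420657 + 46181/43021 = 1035408403938/964559084797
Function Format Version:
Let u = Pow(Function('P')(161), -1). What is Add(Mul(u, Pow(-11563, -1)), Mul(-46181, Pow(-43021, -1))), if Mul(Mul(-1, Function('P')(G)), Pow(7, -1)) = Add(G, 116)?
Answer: Rational(1035408403938, 964559084797) ≈ 1.0735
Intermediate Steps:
Function('P')(G) = Add(-812, Mul(-7, G)) (Function('P')(G) = Mul(-7, Add(G, 116)) = Mul(-7, Add(116, G)) = Add(-812, Mul(-7, G)))
u = Rational(-1, 1939) (u = Pow(Add(-812, Mul(-7, 161)), -1) = Pow(Add(-812, -1127), -1) = Pow(-1939, -1) = Rational(-1, 1939) ≈ -0.00051573)
Add(Mul(u, Pow(-11563, -1)), Mul(-46181, Pow(-43021, -1))) = Add(Mul(Rational(-1, 1939), Pow(-11563, -1)), Mul(-46181, Pow(-43021, -1))) = Add(Mul(Rational(-1, 1939), Rational(-1, 11563)), Mul(-46181, Rational(-1, 43021))) = Add(Rational(1, 22420657), Rational(46181, 43021)) = Rational(1035408403938, 964559084797)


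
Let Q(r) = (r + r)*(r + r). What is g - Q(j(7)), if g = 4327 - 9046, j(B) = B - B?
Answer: -4719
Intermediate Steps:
j(B) = 0
g = -4719
Q(r) = 4*r² (Q(r) = (2*r)*(2*r) = 4*r²)
g - Q(j(7)) = -4719 - 4*0² = -4719 - 4*0 = -4719 - 1*0 = -4719 + 0 = -4719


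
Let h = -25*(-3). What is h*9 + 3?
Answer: 678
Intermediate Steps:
h = 75
h*9 + 3 = 75*9 + 3 = 675 + 3 = 678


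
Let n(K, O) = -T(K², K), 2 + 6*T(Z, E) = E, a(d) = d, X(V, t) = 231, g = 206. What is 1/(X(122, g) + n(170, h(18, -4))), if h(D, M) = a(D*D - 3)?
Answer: 1/203 ≈ 0.0049261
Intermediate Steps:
h(D, M) = -3 + D² (h(D, M) = D*D - 3 = D² - 3 = -3 + D²)
T(Z, E) = -⅓ + E/6
n(K, O) = ⅓ - K/6 (n(K, O) = -(-⅓ + K/6) = ⅓ - K/6)
1/(X(122, g) + n(170, h(18, -4))) = 1/(231 + (⅓ - ⅙*170)) = 1/(231 + (⅓ - 85/3)) = 1/(231 - 28) = 1/203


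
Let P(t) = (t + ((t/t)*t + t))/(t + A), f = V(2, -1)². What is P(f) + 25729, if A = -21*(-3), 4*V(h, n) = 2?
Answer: 6509440/253 ≈ 25729.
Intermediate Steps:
V(h, n) = ½ (V(h, n) = (¼)*2 = ½)
A = 63
f = ¼ (f = (½)² = ¼ ≈ 0.25000)
P(t) = 3*t/(63 + t) (P(t) = (t + ((t/t)*t + t))/(t + 63) = (t + (1*t + t))/(63 + t) = (t + (t + t))/(63 + t) = (t + 2*t)/(63 + t) = (3*t)/(63 + t) = 3*t/(63 + t))
P(f) + 25729 = 3*(¼)/(63 + ¼) + 25729 = 3*(¼)/(253/4) + 25729 = 3*(¼)*(4/253) + 25729 = 3/253 + 25729 = 6509440/253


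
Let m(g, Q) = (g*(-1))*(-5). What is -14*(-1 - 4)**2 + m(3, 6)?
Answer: -335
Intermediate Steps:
m(g, Q) = 5*g (m(g, Q) = -g*(-5) = 5*g)
-14*(-1 - 4)**2 + m(3, 6) = -14*(-1 - 4)**2 + 5*3 = -14*(-5)**2 + 15 = -14*25 + 15 = -350 + 15 = -335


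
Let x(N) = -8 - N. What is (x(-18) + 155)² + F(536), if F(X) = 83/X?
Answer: 14592683/536 ≈ 27225.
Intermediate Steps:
(x(-18) + 155)² + F(536) = ((-8 - 1*(-18)) + 155)² + 83/536 = ((-8 + 18) + 155)² + 83*(1/536) = (10 + 155)² + 83/536 = 165² + 83/536 = 27225 + 83/536 = 14592683/536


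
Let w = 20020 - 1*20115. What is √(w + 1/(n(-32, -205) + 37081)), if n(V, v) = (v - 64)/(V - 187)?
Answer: I*√391582591276583/2030252 ≈ 9.7468*I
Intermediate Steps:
n(V, v) = (-64 + v)/(-187 + V)
w = -95 (w = 20020 - 20115 = -95)
√(w + 1/(n(-32, -205) + 37081)) = √(-95 + 1/((-64 - 205)/(-187 - 32) + 37081)) = √(-95 + 1/(-269/(-219) + 37081)) = √(-95 + 1/(-1/219*(-269) + 37081)) = √(-95 + 1/(269/219 + 37081)) = √(-95 + 1/(8121008/219)) = √(-95 + 219/8121008) = √(-771495541/8121008) = I*√391582591276583/2030252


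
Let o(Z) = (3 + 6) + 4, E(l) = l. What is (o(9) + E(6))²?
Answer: 361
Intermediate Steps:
o(Z) = 13 (o(Z) = 9 + 4 = 13)
(o(9) + E(6))² = (13 + 6)² = 19² = 361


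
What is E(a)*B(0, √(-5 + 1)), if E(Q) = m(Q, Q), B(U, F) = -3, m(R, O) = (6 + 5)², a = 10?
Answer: -363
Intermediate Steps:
m(R, O) = 121 (m(R, O) = 11² = 121)
E(Q) = 121
E(a)*B(0, √(-5 + 1)) = 121*(-3) = -363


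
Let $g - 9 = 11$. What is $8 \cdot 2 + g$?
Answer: $36$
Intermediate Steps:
$g = 20$ ($g = 9 + 11 = 20$)
$8 \cdot 2 + g = 8 \cdot 2 + 20 = 16 + 20 = 36$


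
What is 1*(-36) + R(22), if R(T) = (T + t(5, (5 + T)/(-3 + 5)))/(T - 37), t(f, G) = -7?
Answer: -37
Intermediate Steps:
R(T) = (-7 + T)/(-37 + T) (R(T) = (T - 7)/(T - 37) = (-7 + T)/(-37 + T))
1*(-36) + R(22) = 1*(-36) + (-7 + 22)/(-37 + 22) = -36 + 15/(-15) = -36 - 1/15*15 = -36 - 1 = -37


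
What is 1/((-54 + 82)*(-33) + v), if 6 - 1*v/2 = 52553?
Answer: -1/106018 ≈ -9.4324e-6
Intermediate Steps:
v = -105094 (v = 12 - 2*52553 = 12 - 105106 = -105094)
1/((-54 + 82)*(-33) + v) = 1/((-54 + 82)*(-33) - 105094) = 1/(28*(-33) - 105094) = 1/(-924 - 105094) = 1/(-106018) = -1/106018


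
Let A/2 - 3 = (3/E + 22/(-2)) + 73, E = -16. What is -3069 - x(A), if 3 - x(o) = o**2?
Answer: 878761/64 ≈ 13731.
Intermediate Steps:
A = 1037/8 (A = 6 + 2*((3/(-16) + 22/(-2)) + 73) = 6 + 2*((3*(-1/16) + 22*(-1/2)) + 73) = 6 + 2*((-3/16 - 11) + 73) = 6 + 2*(-179/16 + 73) = 6 + 2*(989/16) = 6 + 989/8 = 1037/8 ≈ 129.63)
x(o) = 3 - o**2
-3069 - x(A) = -3069 - (3 - (1037/8)**2) = -3069 - (3 - 1*1075369/64) = -3069 - (3 - 1075369/64) = -3069 - 1*(-1075177/64) = -3069 + 1075177/64 = 878761/64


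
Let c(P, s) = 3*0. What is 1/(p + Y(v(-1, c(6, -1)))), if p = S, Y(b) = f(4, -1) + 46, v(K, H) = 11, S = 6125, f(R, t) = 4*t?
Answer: 1/6167 ≈ 0.00016215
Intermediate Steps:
c(P, s) = 0
Y(b) = 42 (Y(b) = 4*(-1) + 46 = -4 + 46 = 42)
p = 6125
1/(p + Y(v(-1, c(6, -1)))) = 1/(6125 + 42) = 1/6167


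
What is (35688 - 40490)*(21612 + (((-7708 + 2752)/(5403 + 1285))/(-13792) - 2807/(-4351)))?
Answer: -274030616550749555/2640395648 ≈ -1.0378e+8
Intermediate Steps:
(35688 - 40490)*(21612 + (((-7708 + 2752)/(5403 + 1285))/(-13792) - 2807/(-4351))) = -4802*(21612 + (-4956/6688*(-1/13792) - 2807*(-1/4351))) = -4802*(21612 + (-4956*1/6688*(-1/13792) + 2807/4351)) = -4802*(21612 + (-1239/1672*(-1/13792) + 2807/4351)) = -4802*(21612 + (1239/23060224 + 2807/4351)) = -4802*(21612 + 3407128403/5280791296) = -4802*114131868617555/5280791296 = -274030616550749555/2640395648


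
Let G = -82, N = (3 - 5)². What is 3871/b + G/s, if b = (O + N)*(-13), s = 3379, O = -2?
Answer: -13082241/87854 ≈ -148.91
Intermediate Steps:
N = 4 (N = (-2)² = 4)
b = -26 (b = (-2 + 4)*(-13) = 2*(-13) = -26)
3871/b + G/s = 3871/(-26) - 82/3379 = 3871*(-1/26) - 82*1/3379 = -3871/26 - 82/3379 = -13082241/87854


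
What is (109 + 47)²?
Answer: 24336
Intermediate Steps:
(109 + 47)² = 156² = 24336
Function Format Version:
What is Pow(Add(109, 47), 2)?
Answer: 24336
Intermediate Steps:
Pow(Add(109, 47), 2) = Pow(156, 2) = 24336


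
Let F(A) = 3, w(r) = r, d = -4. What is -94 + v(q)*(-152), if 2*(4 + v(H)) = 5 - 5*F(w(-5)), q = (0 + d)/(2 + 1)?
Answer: 1274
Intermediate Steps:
q = -4/3 (q = (0 - 4)/(2 + 1) = -4/3 ≈ -1.3333)
v(H) = -9 (v(H) = -4 + (5 - 5*3)/2 = -4 + (5 - 15)/2 = -4 + (1/2)*(-10) = -4 - 5 = -9)
-94 + v(q)*(-152) = -94 - 9*(-152) = -94 + 1368 = 1274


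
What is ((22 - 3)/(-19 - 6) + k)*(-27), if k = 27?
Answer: -17712/25 ≈ -708.48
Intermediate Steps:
((22 - 3)/(-19 - 6) + k)*(-27) = ((22 - 3)/(-19 - 6) + 27)*(-27) = (19/(-25) + 27)*(-27) = (19*(-1/25) + 27)*(-27) = (-19/25 + 27)*(-27) = (656/25)*(-27) = -17712/25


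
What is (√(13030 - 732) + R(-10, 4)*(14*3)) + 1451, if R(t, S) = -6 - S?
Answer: 1031 + √12298 ≈ 1141.9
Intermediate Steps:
(√(13030 - 732) + R(-10, 4)*(14*3)) + 1451 = (√(13030 - 732) + (-6 - 1*4)*(14*3)) + 1451 = (√12298 + (-6 - 4)*42) + 1451 = (√12298 - 10*42) + 1451 = (√12298 - 420) + 1451 = (-420 + √12298) + 1451 = 1031 + √12298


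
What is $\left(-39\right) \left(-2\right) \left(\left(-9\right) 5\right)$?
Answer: $-3510$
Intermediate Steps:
$\left(-39\right) \left(-2\right) \left(\left(-9\right) 5\right) = 78 \left(-45\right) = -3510$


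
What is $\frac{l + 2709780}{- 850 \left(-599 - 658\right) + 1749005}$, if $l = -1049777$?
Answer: $\frac{1660003}{2817455} \approx 0.58919$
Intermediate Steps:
$\frac{l + 2709780}{- 850 \left(-599 - 658\right) + 1749005} = \frac{-1049777 + 2709780}{- 850 \left(-599 - 658\right) + 1749005} = \frac{1660003}{\left(-850\right) \left(-1257\right) + 1749005} = \frac{1660003}{1068450 + 1749005} = \frac{1660003}{2817455}$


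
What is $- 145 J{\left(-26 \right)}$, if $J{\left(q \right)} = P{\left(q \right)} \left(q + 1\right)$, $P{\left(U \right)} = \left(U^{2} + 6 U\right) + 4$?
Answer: $1899500$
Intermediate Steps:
$P{\left(U \right)} = 4 + U^{2} + 6 U$
$J{\left(q \right)} = \left(1 + q\right) \left(4 + q^{2} + 6 q\right)$ ($J{\left(q \right)} = \left(4 + q^{2} + 6 q\right) \left(q + 1\right) = \left(4 + q^{2} + 6 q\right) \left(1 + q\right) = \left(1 + q\right) \left(4 + q^{2} + 6 q\right)$)
$- 145 J{\left(-26 \right)} = - 145 \left(1 - 26\right) \left(4 + \left(-26\right)^{2} + 6 \left(-26\right)\right) = - 145 \left(- 25 \left(4 + 676 - 156\right)\right) = - 145 \left(\left(-25\right) 524\right) = \left(-145\right) \left(-13100\right) = 1899500$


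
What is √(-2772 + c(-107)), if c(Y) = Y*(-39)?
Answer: √1401 ≈ 37.430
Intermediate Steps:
c(Y) = -39*Y
√(-2772 + c(-107)) = √(-2772 - 39*(-107)) = √(-2772 + 4173) = √1401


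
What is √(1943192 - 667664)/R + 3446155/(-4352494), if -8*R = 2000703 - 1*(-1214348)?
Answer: -3446155/4352494 - 16*√318882/3215051 ≈ -0.79458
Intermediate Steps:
R = -3215051/8 (R = -(2000703 - 1*(-1214348))/8 = -(2000703 + 1214348)/8 = -⅛*3215051 = -3215051/8 ≈ -4.0188e+5)
√(1943192 - 667664)/R + 3446155/(-4352494) = √(1943192 - 667664)/(-3215051/8) + 3446155/(-4352494) = √1275528*(-8/3215051) + 3446155*(-1/4352494) = (2*√318882)*(-8/3215051) - 3446155/4352494 = -16*√318882/3215051 - 3446155/4352494 = -3446155/4352494 - 16*√318882/3215051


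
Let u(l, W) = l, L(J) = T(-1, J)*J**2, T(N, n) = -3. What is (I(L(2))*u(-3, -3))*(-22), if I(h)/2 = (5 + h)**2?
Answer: 6468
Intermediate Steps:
L(J) = -3*J**2
I(h) = 2*(5 + h)**2
(I(L(2))*u(-3, -3))*(-22) = ((2*(5 - 3*2**2)**2)*(-3))*(-22) = ((2*(5 - 3*4)**2)*(-3))*(-22) = ((2*(5 - 12)**2)*(-3))*(-22) = ((2*(-7)**2)*(-3))*(-22) = ((2*49)*(-3))*(-22) = (98*(-3))*(-22) = -294*(-22) = 6468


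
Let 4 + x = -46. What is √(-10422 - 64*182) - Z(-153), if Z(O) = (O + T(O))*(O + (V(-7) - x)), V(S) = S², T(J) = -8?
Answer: -8694 + I*√22070 ≈ -8694.0 + 148.56*I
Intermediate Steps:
x = -50 (x = -4 - 46 = -50)
Z(O) = (-8 + O)*(99 + O) (Z(O) = (O - 8)*(O + ((-7)² - 1*(-50))) = (-8 + O)*(O + (49 + 50)) = (-8 + O)*(O + 99) = (-8 + O)*(99 + O))
√(-10422 - 64*182) - Z(-153) = √(-10422 - 64*182) - (-792 + (-153)² + 91*(-153)) = √(-10422 - 11648) - (-792 + 23409 - 13923) = √(-22070) - 1*8694 = I*√22070 - 8694 = -8694 + I*√22070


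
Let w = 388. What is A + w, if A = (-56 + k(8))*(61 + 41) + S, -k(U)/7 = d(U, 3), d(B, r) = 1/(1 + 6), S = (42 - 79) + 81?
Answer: -5382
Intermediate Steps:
S = 44 (S = -37 + 81 = 44)
d(B, r) = ⅐ (d(B, r) = 1/7 = ⅐)
k(U) = -1 (k(U) = -7*⅐ = -1)
A = -5770 (A = (-56 - 1)*(61 + 41) + 44 = -57*102 + 44 = -5814 + 44 = -5770)
A + w = -5770 + 388 = -5382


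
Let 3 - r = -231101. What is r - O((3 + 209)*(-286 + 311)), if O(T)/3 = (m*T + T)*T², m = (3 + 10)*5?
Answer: -29477645768896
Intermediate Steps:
m = 65 (m = 13*5 = 65)
r = 231104 (r = 3 - 1*(-231101) = 3 + 231101 = 231104)
O(T) = 198*T³ (O(T) = 3*((65*T + T)*T²) = 3*((66*T)*T²) = 3*(66*T³) = 198*T³)
r - O((3 + 209)*(-286 + 311)) = 231104 - 198*((3 + 209)*(-286 + 311))³ = 231104 - 198*(212*25)³ = 231104 - 198*5300³ = 231104 - 198*148877000000 = 231104 - 1*29477646000000 = 231104 - 29477646000000 = -29477645768896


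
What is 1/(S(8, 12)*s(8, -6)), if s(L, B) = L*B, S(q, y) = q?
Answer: -1/384 ≈ -0.0026042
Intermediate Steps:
s(L, B) = B*L
1/(S(8, 12)*s(8, -6)) = 1/(8*(-6*8)) = 1/(8*(-48)) = 1/(-384) = -1/384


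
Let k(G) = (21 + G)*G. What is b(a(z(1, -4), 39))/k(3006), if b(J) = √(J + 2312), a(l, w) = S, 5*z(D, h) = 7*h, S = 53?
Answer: √2365/9099162 ≈ 5.3446e-6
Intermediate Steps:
z(D, h) = 7*h/5 (z(D, h) = (7*h)/5 = 7*h/5)
a(l, w) = 53
b(J) = √(2312 + J)
k(G) = G*(21 + G)
b(a(z(1, -4), 39))/k(3006) = √(2312 + 53)/((3006*(21 + 3006))) = √2365/((3006*3027)) = √2365/9099162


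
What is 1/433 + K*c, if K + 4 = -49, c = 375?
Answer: -8605874/433 ≈ -19875.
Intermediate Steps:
K = -53 (K = -4 - 49 = -53)
1/433 + K*c = 1/433 - 53*375 = 1/433 - 19875 = -8605874/433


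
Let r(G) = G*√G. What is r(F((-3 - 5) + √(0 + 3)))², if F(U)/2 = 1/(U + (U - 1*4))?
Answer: -1090/912673 - 303*√3/912673 ≈ -0.0017693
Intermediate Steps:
F(U) = 2/(-4 + 2*U) (F(U) = 2/(U + (U - 1*4)) = 2/(U + (U - 4)) = 2/(U + (-4 + U)) = 2/(-4 + 2*U))
r(G) = G^(3/2)
r(F((-3 - 5) + √(0 + 3)))² = ((1/(-2 + ((-3 - 5) + √(0 + 3))))^(3/2))² = ((1/(-2 + (-8 + √3)))^(3/2))² = ((1/(-10 + √3))^(3/2))² = (-I/(10 - √3)^(3/2))² = -1/(10 - √3)³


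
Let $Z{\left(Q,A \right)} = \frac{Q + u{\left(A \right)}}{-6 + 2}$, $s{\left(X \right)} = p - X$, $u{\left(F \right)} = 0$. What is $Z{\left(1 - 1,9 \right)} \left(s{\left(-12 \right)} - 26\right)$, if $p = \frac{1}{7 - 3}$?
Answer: $0$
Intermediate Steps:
$p = \frac{1}{4} \approx 0.25$
$s{\left(X \right)} = \frac{1}{4} - X$
$Z{\left(Q,A \right)} = - \frac{Q}{4}$ ($Z{\left(Q,A \right)} = \frac{Q + 0}{-6 + 2} = \frac{Q}{-4} = Q \left(- \frac{1}{4}\right) = - \frac{Q}{4}$)
$Z{\left(1 - 1,9 \right)} \left(s{\left(-12 \right)} - 26\right) = - \frac{1 - 1}{4} \left(\left(\frac{1}{4} - -12\right) - 26\right) = \left(- \frac{1}{4}\right) 0 \left(\left(\frac{1}{4} + 12\right) - 26\right) = 0 \left(\frac{49}{4} - 26\right) = 0 \left(- \frac{55}{4}\right) = 0$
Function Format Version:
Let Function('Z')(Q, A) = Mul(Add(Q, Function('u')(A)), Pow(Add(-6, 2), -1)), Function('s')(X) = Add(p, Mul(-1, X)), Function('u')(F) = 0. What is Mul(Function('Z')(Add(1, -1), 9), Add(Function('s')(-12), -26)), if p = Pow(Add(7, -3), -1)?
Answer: 0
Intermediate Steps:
p = Rational(1, 4) (p = Pow(4, -1) = Rational(1, 4) ≈ 0.25000)
Function('s')(X) = Add(Rational(1, 4), Mul(-1, X))
Function('Z')(Q, A) = Mul(Rational(-1, 4), Q) (Function('Z')(Q, A) = Mul(Add(Q, 0), Pow(Add(-6, 2), -1)) = Mul(Q, Pow(-4, -1)) = Mul(Q, Rational(-1, 4)) = Mul(Rational(-1, 4), Q))
Mul(Function('Z')(Add(1, -1), 9), Add(Function('s')(-12), -26)) = Mul(Mul(Rational(-1, 4), Add(1, -1)), Add(Add(Rational(1, 4), Mul(-1, -12)), -26)) = Mul(Mul(Rational(-1, 4), 0), Add(Add(Rational(1, 4), 12), -26)) = Mul(0, Add(Rational(49, 4), -26)) = Mul(0, Rational(-55, 4)) = 0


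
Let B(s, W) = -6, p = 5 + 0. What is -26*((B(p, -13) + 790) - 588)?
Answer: -5096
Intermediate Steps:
p = 5
-26*((B(p, -13) + 790) - 588) = -26*((-6 + 790) - 588) = -26*(784 - 588) = -26*196 = -5096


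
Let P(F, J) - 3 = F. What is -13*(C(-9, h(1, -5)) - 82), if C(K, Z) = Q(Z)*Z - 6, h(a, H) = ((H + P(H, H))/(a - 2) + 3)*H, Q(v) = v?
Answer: -31356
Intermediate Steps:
P(F, J) = 3 + F
h(a, H) = H*(3 + (3 + 2*H)/(-2 + a)) (h(a, H) = ((H + (3 + H))/(a - 2) + 3)*H = ((3 + 2*H)/(-2 + a) + 3)*H = (3 + (3 + 2*H)/(-2 + a))*H = H*(3 + (3 + 2*H)/(-2 + a)))
C(K, Z) = -6 + Z² (C(K, Z) = Z*Z - 6 = Z² - 6 = -6 + Z²)
-13*(C(-9, h(1, -5)) - 82) = -13*((-6 + (-5*(-3 + 2*(-5) + 3*1)/(-2 + 1))²) - 82) = -13*((-6 + (-5*(-3 - 10 + 3)/(-1))²) - 82) = -13*((-6 + (-5*(-1)*(-10))²) - 82) = -13*((-6 + (-50)²) - 82) = -13*((-6 + 2500) - 82) = -13*(2494 - 82) = -13*2412 = -31356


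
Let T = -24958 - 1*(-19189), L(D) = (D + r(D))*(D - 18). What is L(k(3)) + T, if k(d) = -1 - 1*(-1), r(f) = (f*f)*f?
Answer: -5769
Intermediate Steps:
r(f) = f³ (r(f) = f²*f = f³)
k(d) = 0 (k(d) = -1 + 1 = 0)
L(D) = (-18 + D)*(D + D³) (L(D) = (D + D³)*(D - 18) = (D + D³)*(-18 + D) = (-18 + D)*(D + D³))
T = -5769 (T = -24958 + 19189 = -5769)
L(k(3)) + T = 0*(-18 + 0 + 0³ - 18*0²) - 5769 = 0*(-18 + 0 + 0 - 18*0) - 5769 = 0*(-18 + 0 + 0 + 0) - 5769 = 0*(-18) - 5769 = 0 - 5769 = -5769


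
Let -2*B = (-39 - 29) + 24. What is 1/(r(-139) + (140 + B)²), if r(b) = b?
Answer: 1/26105 ≈ 3.8307e-5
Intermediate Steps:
B = 22 (B = -((-39 - 29) + 24)/2 = -(-68 + 24)/2 = -½*(-44) = 22)
1/(r(-139) + (140 + B)²) = 1/(-139 + (140 + 22)²) = 1/(-139 + 162²) = 1/(-139 + 26244) = 1/26105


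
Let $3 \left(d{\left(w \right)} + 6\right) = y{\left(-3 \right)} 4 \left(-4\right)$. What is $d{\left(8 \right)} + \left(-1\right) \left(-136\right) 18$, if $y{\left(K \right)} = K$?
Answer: $2458$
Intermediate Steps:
$d{\left(w \right)} = 10$ ($d{\left(w \right)} = -6 + \frac{\left(-3\right) 4 \left(-4\right)}{3} = -6 + \frac{\left(-12\right) \left(-4\right)}{3} = -6 + \frac{1}{3} \cdot 48 = -6 + 16 = 10$)
$d{\left(8 \right)} + \left(-1\right) \left(-136\right) 18 = 10 + \left(-1\right) \left(-136\right) 18 = 10 + 136 \cdot 18 = 10 + 2448 = 2458$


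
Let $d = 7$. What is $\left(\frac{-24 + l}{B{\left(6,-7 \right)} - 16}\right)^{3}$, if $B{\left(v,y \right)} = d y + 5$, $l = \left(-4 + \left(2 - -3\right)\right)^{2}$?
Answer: $\frac{12167}{216000} \approx 0.056329$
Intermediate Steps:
$l = 1$ ($l = \left(-4 + \left(2 + 3\right)\right)^{2} = \left(-4 + 5\right)^{2} = 1^{2} = 1$)
$B{\left(v,y \right)} = 5 + 7 y$ ($B{\left(v,y \right)} = 7 y + 5 = 5 + 7 y$)
$\left(\frac{-24 + l}{B{\left(6,-7 \right)} - 16}\right)^{3} = \left(\frac{-24 + 1}{\left(5 + 7 \left(-7\right)\right) - 16}\right)^{3} = \left(- \frac{23}{\left(5 - 49\right) - 16}\right)^{3} = \left(- \frac{23}{-44 - 16}\right)^{3} = \left(- \frac{23}{-60}\right)^{3} = \left(\left(-23\right) \left(- \frac{1}{60}\right)\right)^{3} = \left(\frac{23}{60}\right)^{3} = \frac{12167}{216000}$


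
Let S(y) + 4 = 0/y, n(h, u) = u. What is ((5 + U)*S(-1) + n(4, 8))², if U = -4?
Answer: 16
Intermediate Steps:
S(y) = -4 (S(y) = -4 + 0/y = -4 + 0 = -4)
((5 + U)*S(-1) + n(4, 8))² = ((5 - 4)*(-4) + 8)² = (1*(-4) + 8)² = (-4 + 8)² = 4² = 16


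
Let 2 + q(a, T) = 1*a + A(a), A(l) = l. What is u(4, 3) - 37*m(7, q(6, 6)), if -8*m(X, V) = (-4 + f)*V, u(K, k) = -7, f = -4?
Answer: -377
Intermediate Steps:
q(a, T) = -2 + 2*a (q(a, T) = -2 + (1*a + a) = -2 + (a + a) = -2 + 2*a)
m(X, V) = V (m(X, V) = -(-4 - 4)*V/8 = -(-1)*V = V)
u(4, 3) - 37*m(7, q(6, 6)) = -7 - 37*(-2 + 2*6) = -7 - 37*(-2 + 12) = -7 - 37*10 = -7 - 370 = -377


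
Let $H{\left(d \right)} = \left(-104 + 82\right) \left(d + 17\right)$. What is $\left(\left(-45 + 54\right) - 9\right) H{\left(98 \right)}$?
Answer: $0$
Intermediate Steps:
$H{\left(d \right)} = -374 - 22 d$ ($H{\left(d \right)} = - 22 \left(17 + d\right) = -374 - 22 d$)
$\left(\left(-45 + 54\right) - 9\right) H{\left(98 \right)} = \left(\left(-45 + 54\right) - 9\right) \left(-374 - 2156\right) = \left(9 - 9\right) \left(-374 - 2156\right) = 0 \left(-2530\right) = 0$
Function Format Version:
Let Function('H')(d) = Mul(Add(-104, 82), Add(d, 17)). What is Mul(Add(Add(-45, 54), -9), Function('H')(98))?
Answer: 0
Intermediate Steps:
Function('H')(d) = Add(-374, Mul(-22, d)) (Function('H')(d) = Mul(-22, Add(17, d)) = Add(-374, Mul(-22, d)))
Mul(Add(Add(-45, 54), -9), Function('H')(98)) = Mul(Add(Add(-45, 54), -9), Add(-374, Mul(-22, 98))) = Mul(Add(9, -9), Add(-374, -2156)) = Mul(0, -2530) = 0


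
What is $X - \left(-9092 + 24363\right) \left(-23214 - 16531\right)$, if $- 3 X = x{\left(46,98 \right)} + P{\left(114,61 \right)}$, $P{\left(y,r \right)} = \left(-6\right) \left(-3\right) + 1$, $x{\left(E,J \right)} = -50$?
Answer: $\frac{1820837716}{3} \approx 6.0695 \cdot 10^{8}$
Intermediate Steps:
$P{\left(y,r \right)} = 19$ ($P{\left(y,r \right)} = 18 + 1 = 19$)
$X = \frac{31}{3}$ ($X = - \frac{-50 + 19}{3} = \left(- \frac{1}{3}\right) \left(-31\right) = \frac{31}{3} \approx 10.333$)
$X - \left(-9092 + 24363\right) \left(-23214 - 16531\right) = \frac{31}{3} - \left(-9092 + 24363\right) \left(-23214 - 16531\right) = \frac{31}{3} - 15271 \left(-39745\right) = \frac{31}{3} - -606945895 = \frac{31}{3} + 606945895 = \frac{1820837716}{3}$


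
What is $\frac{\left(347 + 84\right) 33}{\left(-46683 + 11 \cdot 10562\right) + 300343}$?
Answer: $\frac{1293}{33622} \approx 0.038457$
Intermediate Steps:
$\frac{\left(347 + 84\right) 33}{\left(-46683 + 11 \cdot 10562\right) + 300343} = \frac{431 \cdot 33}{\left(-46683 + 116182\right) + 300343} = \frac{14223}{69499 + 300343} = \frac{14223}{369842} = 14223 \cdot \frac{1}{369842} = \frac{1293}{33622}$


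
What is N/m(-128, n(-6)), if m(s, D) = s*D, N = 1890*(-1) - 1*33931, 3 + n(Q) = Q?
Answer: -35821/1152 ≈ -31.095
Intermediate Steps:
n(Q) = -3 + Q
N = -35821 (N = -1890 - 33931 = -35821)
m(s, D) = D*s
N/m(-128, n(-6)) = -35821*(-1/(128*(-3 - 6))) = -35821/((-9*(-128))) = -35821/1152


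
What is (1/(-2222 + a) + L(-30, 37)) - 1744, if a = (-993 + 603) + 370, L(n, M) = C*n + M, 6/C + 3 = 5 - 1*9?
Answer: -26386105/15694 ≈ -1681.3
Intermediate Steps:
C = -6/7 (C = 6/(-3 + (5 - 1*9)) = 6/(-3 + (5 - 9)) = 6/(-3 - 4) = 6/(-7) = 6*(-1/7) = -6/7 ≈ -0.85714)
L(n, M) = M - 6*n/7 (L(n, M) = -6*n/7 + M = M - 6*n/7)
a = -20 (a = -390 + 370 = -20)
(1/(-2222 + a) + L(-30, 37)) - 1744 = (1/(-2222 - 20) + (37 - 6/7*(-30))) - 1744 = (1/(-2242) + (37 + 180/7)) - 1744 = (-1/2242 + 439/7) - 1744 = 984231/15694 - 1744 = -26386105/15694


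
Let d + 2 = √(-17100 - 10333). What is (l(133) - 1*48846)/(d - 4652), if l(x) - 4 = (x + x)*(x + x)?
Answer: -101987756/21687149 - 21914*I*√27433/21687149 ≈ -4.7027 - 0.16736*I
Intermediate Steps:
d = -2 + I*√27433 (d = -2 + √(-17100 - 10333) = -2 + √(-27433) = -2 + I*√27433 ≈ -2.0 + 165.63*I)
l(x) = 4 + 4*x² (l(x) = 4 + (x + x)*(x + x) = 4 + (2*x)*(2*x) = 4 + 4*x²)
(l(133) - 1*48846)/(d - 4652) = ((4 + 4*133²) - 1*48846)/((-2 + I*√27433) - 4652) = ((4 + 4*17689) - 48846)/(-4654 + I*√27433) = ((4 + 70756) - 48846)/(-4654 + I*√27433) = (70760 - 48846)/(-4654 + I*√27433) = 21914/(-4654 + I*√27433)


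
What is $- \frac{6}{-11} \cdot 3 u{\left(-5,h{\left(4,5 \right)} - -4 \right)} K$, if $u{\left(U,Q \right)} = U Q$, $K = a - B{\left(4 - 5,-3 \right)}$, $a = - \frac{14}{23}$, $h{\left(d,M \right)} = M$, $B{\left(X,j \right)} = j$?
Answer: $- \frac{4050}{23} \approx -176.09$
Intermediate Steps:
$a = - \frac{14}{23}$ ($a = \left(-14\right) \frac{1}{23} = - \frac{14}{23} \approx -0.6087$)
$K = \frac{55}{23}$ ($K = - \frac{14}{23} - -3 = - \frac{14}{23} + 3 = \frac{55}{23} \approx 2.3913$)
$u{\left(U,Q \right)} = Q U$
$- \frac{6}{-11} \cdot 3 u{\left(-5,h{\left(4,5 \right)} - -4 \right)} K = - \frac{6}{-11} \cdot 3 \left(5 - -4\right) \left(-5\right) \frac{55}{23} = \left(-6\right) \left(- \frac{1}{11}\right) 3 \left(5 + 4\right) \left(-5\right) \frac{55}{23} = \frac{6 \cdot 3 \cdot 9 \left(-5\right)}{11} \cdot \frac{55}{23} = \frac{6 \cdot 3 \left(-45\right)}{11} \cdot \frac{55}{23} = \frac{6}{11} \left(-135\right) \frac{55}{23} = \left(- \frac{810}{11}\right) \frac{55}{23} = - \frac{4050}{23}$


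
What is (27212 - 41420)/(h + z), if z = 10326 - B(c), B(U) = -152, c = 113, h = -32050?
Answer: 3552/5393 ≈ 0.65863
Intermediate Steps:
z = 10478 (z = 10326 - 1*(-152) = 10326 + 152 = 10478)
(27212 - 41420)/(h + z) = (27212 - 41420)/(-32050 + 10478) = -14208/(-21572) = -14208*(-1/21572) = 3552/5393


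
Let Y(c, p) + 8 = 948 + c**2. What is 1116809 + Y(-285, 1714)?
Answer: 1198974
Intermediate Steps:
Y(c, p) = 940 + c**2 (Y(c, p) = -8 + (948 + c**2) = 940 + c**2)
1116809 + Y(-285, 1714) = 1116809 + (940 + (-285)**2) = 1116809 + (940 + 81225) = 1116809 + 82165 = 1198974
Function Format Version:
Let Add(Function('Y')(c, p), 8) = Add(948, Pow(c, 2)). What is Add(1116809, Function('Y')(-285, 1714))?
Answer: 1198974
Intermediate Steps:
Function('Y')(c, p) = Add(940, Pow(c, 2)) (Function('Y')(c, p) = Add(-8, Add(948, Pow(c, 2))) = Add(940, Pow(c, 2)))
Add(1116809, Function('Y')(-285, 1714)) = Add(1116809, Add(940, Pow(-285, 2))) = Add(1116809, Add(940, 81225)) = Add(1116809, 82165) = 1198974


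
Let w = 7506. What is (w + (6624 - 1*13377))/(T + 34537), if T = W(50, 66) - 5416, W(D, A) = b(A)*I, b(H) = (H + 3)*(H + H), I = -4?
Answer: -251/2437 ≈ -0.10300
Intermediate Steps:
b(H) = 2*H*(3 + H) (b(H) = (3 + H)*(2*H) = 2*H*(3 + H))
W(D, A) = -8*A*(3 + A) (W(D, A) = (2*A*(3 + A))*(-4) = -8*A*(3 + A))
T = -41848 (T = -8*66*(3 + 66) - 5416 = -8*66*69 - 5416 = -36432 - 5416 = -41848)
(w + (6624 - 1*13377))/(T + 34537) = (7506 + (6624 - 1*13377))/(-41848 + 34537) = (7506 + (6624 - 13377))/(-7311) = (7506 - 6753)*(-1/7311) = 753*(-1/7311) = -251/2437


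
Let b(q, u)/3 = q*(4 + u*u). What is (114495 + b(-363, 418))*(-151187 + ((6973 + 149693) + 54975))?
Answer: -11496192410838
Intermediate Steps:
b(q, u) = 3*q*(4 + u²) (b(q, u) = 3*(q*(4 + u*u)) = 3*(q*(4 + u²)) = 3*q*(4 + u²))
(114495 + b(-363, 418))*(-151187 + ((6973 + 149693) + 54975)) = (114495 + 3*(-363)*(4 + 418²))*(-151187 + ((6973 + 149693) + 54975)) = (114495 + 3*(-363)*(4 + 174724))*(-151187 + (156666 + 54975)) = (114495 + 3*(-363)*174728)*(-151187 + 211641) = (114495 - 190278792)*60454 = -190164297*60454 = -11496192410838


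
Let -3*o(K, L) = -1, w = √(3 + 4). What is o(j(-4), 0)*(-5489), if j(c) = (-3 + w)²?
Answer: -5489/3 ≈ -1829.7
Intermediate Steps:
w = √7 ≈ 2.6458
j(c) = (-3 + √7)²
o(K, L) = ⅓ (o(K, L) = -⅓*(-1) = ⅓)
o(j(-4), 0)*(-5489) = (⅓)*(-5489) = -5489/3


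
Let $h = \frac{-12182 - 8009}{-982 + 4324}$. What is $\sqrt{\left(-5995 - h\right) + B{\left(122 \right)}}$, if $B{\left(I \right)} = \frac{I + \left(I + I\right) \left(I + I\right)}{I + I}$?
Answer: $\frac{19 i \sqrt{44431890}}{1671} \approx 75.792 i$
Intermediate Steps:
$h = - \frac{20191}{3342} \approx -6.0416$
$B{\left(I \right)} = \frac{I + 4 I^{2}}{2 I}$ ($B{\left(I \right)} = \frac{I + 2 I 2 I}{2 I} = \left(I + 4 I^{2}\right) \frac{1}{2 I} = \frac{I + 4 I^{2}}{2 I}$)
$\sqrt{\left(-5995 - h\right) + B{\left(122 \right)}} = \sqrt{\left(-5995 - - \frac{20191}{3342}\right) + \left(\frac{1}{2} + 2 \cdot 122\right)} = \sqrt{\left(-5995 + \frac{20191}{3342}\right) + \left(\frac{1}{2} + 244\right)} = \sqrt{- \frac{20015099}{3342} + \frac{489}{2}} = \sqrt{- \frac{9598990}{1671}} = \frac{19 i \sqrt{44431890}}{1671}$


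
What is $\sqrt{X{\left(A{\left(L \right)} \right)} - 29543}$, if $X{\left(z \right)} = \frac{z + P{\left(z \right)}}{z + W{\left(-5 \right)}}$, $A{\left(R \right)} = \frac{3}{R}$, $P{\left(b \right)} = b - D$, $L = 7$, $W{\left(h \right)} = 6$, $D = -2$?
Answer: $\frac{i \sqrt{265883}}{3} \approx 171.88 i$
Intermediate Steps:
$P{\left(b \right)} = 2 + b$ ($P{\left(b \right)} = b - -2 = b + 2 = 2 + b$)
$X{\left(z \right)} = \frac{2 + 2 z}{6 + z}$ ($X{\left(z \right)} = \frac{z + \left(2 + z\right)}{z + 6} = \frac{2 + 2 z}{6 + z}$)
$\sqrt{X{\left(A{\left(L \right)} \right)} - 29543} = \sqrt{\frac{2 \left(1 + \frac{3}{7}\right)}{6 + \frac{3}{7}} - 29543} = \sqrt{2 \frac{1}{\frac{45}{7}} \cdot \frac{10}{7} - 29543} = \sqrt{2 \cdot \frac{7}{45} \cdot \frac{10}{7} - 29543} = \sqrt{\frac{4}{9} - 29543} = \sqrt{- \frac{265883}{9}} = \frac{i \sqrt{265883}}{3}$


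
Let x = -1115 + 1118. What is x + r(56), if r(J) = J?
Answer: 59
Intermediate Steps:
x = 3
x + r(56) = 3 + 56 = 59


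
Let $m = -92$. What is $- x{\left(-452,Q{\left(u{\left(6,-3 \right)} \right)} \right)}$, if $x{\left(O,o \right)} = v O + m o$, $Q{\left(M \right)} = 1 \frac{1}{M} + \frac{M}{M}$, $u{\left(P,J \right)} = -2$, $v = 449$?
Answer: $202994$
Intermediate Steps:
$Q{\left(M \right)} = 1 + \frac{1}{M}$ ($Q{\left(M \right)} = \frac{1}{M} + 1 = 1 + \frac{1}{M}$)
$x{\left(O,o \right)} = - 92 o + 449 O$ ($x{\left(O,o \right)} = 449 O - 92 o = - 92 o + 449 O$)
$- x{\left(-452,Q{\left(u{\left(6,-3 \right)} \right)} \right)} = - (- 92 \frac{1 - 2}{-2} + 449 \left(-452\right)) = - (- 92 \left(\left(- \frac{1}{2}\right) \left(-1\right)\right) - 202948) = - (\left(-92\right) \frac{1}{2} - 202948) = - (-46 - 202948) = \left(-1\right) \left(-202994\right) = 202994$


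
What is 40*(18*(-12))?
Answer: -8640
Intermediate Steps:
40*(18*(-12)) = 40*(-216) = -8640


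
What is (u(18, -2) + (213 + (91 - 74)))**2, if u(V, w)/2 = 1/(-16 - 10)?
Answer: 8934121/169 ≈ 52865.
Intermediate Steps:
u(V, w) = -1/13 (u(V, w) = 2/(-16 - 10) = 2/(-26) = 2*(-1/26) = -1/13)
(u(18, -2) + (213 + (91 - 74)))**2 = (-1/13 + (213 + (91 - 74)))**2 = (-1/13 + (213 + 17))**2 = (-1/13 + 230)**2 = (2989/13)**2 = 8934121/169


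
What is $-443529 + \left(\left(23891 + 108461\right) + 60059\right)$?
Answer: $-251118$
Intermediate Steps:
$-443529 + \left(\left(23891 + 108461\right) + 60059\right) = -443529 + \left(132352 + 60059\right) = -443529 + 192411 = -251118$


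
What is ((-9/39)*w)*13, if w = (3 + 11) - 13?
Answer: -3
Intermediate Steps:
w = 1 (w = 14 - 13 = 1)
((-9/39)*w)*13 = (-9/39*1)*13 = (-9*1/39*1)*13 = -3/13*1*13 = -3/13*13 = -3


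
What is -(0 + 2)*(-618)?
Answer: 1236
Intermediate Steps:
-(0 + 2)*(-618) = -1*2*(-618) = -2*(-618) = 1236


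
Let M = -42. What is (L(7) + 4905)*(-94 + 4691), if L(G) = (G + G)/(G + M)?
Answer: 112732231/5 ≈ 2.2546e+7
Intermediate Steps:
L(G) = 2*G/(-42 + G) (L(G) = (G + G)/(G - 42) = (2*G)/(-42 + G) = 2*G/(-42 + G))
(L(7) + 4905)*(-94 + 4691) = (2*7/(-42 + 7) + 4905)*(-94 + 4691) = (2*7/(-35) + 4905)*4597 = (2*7*(-1/35) + 4905)*4597 = (-⅖ + 4905)*4597 = (24523/5)*4597 = 112732231/5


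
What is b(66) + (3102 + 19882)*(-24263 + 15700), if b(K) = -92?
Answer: -196812084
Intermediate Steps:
b(66) + (3102 + 19882)*(-24263 + 15700) = -92 + (3102 + 19882)*(-24263 + 15700) = -92 + 22984*(-8563) = -92 - 196811992 = -196812084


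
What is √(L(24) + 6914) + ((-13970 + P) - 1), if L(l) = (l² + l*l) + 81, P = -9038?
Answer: -23009 + √8147 ≈ -22919.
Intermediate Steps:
L(l) = 81 + 2*l² (L(l) = (l² + l²) + 81 = 2*l² + 81 = 81 + 2*l²)
√(L(24) + 6914) + ((-13970 + P) - 1) = √((81 + 2*24²) + 6914) + ((-13970 - 9038) - 1) = √((81 + 2*576) + 6914) + (-23008 - 1) = √((81 + 1152) + 6914) - 23009 = √(1233 + 6914) - 23009 = √8147 - 23009 = -23009 + √8147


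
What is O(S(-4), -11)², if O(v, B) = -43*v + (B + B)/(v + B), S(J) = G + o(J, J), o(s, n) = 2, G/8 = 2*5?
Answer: 62684135424/5041 ≈ 1.2435e+7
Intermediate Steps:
G = 80 (G = 8*(2*5) = 8*10 = 80)
S(J) = 82 (S(J) = 80 + 2 = 82)
O(v, B) = -43*v + 2*B/(B + v) (O(v, B) = -43*v + (2*B)/(B + v) = -43*v + 2*B/(B + v))
O(S(-4), -11)² = ((-43*82² + 2*(-11) - 43*(-11)*82)/(-11 + 82))² = ((-43*6724 - 22 + 38786)/71)² = ((-289132 - 22 + 38786)/71)² = ((1/71)*(-250368))² = (-250368/71)² = 62684135424/5041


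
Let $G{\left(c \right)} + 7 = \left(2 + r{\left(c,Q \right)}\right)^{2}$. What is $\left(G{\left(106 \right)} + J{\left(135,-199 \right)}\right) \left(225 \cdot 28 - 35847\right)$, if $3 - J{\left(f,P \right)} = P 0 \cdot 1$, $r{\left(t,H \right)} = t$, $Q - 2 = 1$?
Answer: $-344518020$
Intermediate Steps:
$Q = 3$ ($Q = 2 + 1 = 3$)
$G{\left(c \right)} = -7 + \left(2 + c\right)^{2}$
$J{\left(f,P \right)} = 3$ ($J{\left(f,P \right)} = 3 - P 0 \cdot 1 = 3 - 0 \cdot 1 = 3 - 0 = 3 + 0 = 3$)
$\left(G{\left(106 \right)} + J{\left(135,-199 \right)}\right) \left(225 \cdot 28 - 35847\right) = \left(\left(-7 + \left(2 + 106\right)^{2}\right) + 3\right) \left(225 \cdot 28 - 35847\right) = \left(\left(-7 + 108^{2}\right) + 3\right) \left(6300 - 35847\right) = \left(\left(-7 + 11664\right) + 3\right) \left(-29547\right) = \left(11657 + 3\right) \left(-29547\right) = 11660 \left(-29547\right) = -344518020$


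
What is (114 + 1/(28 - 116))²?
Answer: 100620961/7744 ≈ 12993.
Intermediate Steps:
(114 + 1/(28 - 116))² = (114 + 1/(-88))² = (114 - 1/88)² = (10031/88)² = 100620961/7744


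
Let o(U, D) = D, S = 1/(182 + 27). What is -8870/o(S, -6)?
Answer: 4435/3 ≈ 1478.3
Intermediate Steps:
S = 1/209 ≈ 0.0047847
-8870/o(S, -6) = -8870/(-6) = -8870*(-1/6) = 4435/3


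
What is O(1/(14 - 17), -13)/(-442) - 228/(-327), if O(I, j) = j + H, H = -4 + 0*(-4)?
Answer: 2085/2834 ≈ 0.73571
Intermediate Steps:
H = -4 (H = -4 + 0 = -4)
O(I, j) = -4 + j (O(I, j) = j - 4 = -4 + j)
O(1/(14 - 17), -13)/(-442) - 228/(-327) = (-4 - 13)/(-442) - 228/(-327) = -17*(-1/442) - 228*(-1/327) = 1/26 + 76/109 = 2085/2834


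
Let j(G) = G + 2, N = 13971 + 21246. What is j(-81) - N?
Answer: -35296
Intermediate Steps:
N = 35217
j(G) = 2 + G
j(-81) - N = (2 - 81) - 1*35217 = -79 - 35217 = -35296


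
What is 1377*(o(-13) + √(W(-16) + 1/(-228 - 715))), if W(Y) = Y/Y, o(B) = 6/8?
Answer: 4131/4 + 1377*√888306/943 ≈ 2409.0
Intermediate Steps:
o(B) = ¾ (o(B) = 6*(⅛) = ¾)
W(Y) = 1
1377*(o(-13) + √(W(-16) + 1/(-228 - 715))) = 1377*(¾ + √(1 + 1/(-228 - 715))) = 1377*(¾ + √(1 + 1/(-943))) = 1377*(¾ + √(1 - 1/943)) = 1377*(¾ + √(942/943)) = 1377*(¾ + √888306/943) = 4131/4 + 1377*√888306/943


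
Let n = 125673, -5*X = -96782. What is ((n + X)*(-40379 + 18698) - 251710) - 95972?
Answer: -15723650517/5 ≈ -3.1447e+9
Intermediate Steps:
X = 96782/5 (X = -⅕*(-96782) = 96782/5 ≈ 19356.)
((n + X)*(-40379 + 18698) - 251710) - 95972 = ((125673 + 96782/5)*(-40379 + 18698) - 251710) - 95972 = ((725147/5)*(-21681) - 251710) - 95972 = (-15721912107/5 - 251710) - 95972 = -15723170657/5 - 95972 = -15723650517/5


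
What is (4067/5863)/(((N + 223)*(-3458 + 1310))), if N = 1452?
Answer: -4067/21094487700 ≈ -1.9280e-7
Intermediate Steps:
(4067/5863)/(((N + 223)*(-3458 + 1310))) = (4067/5863)/(((1452 + 223)*(-3458 + 1310))) = (4067*(1/5863))/((1675*(-2148))) = (4067/5863)/(-3597900) = (4067/5863)*(-1/3597900) = -4067/21094487700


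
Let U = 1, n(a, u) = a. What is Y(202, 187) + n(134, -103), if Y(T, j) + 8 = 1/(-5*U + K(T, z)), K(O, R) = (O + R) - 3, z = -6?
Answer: 23689/188 ≈ 126.01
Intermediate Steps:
K(O, R) = -3 + O + R
Y(T, j) = -8 + 1/(-14 + T) (Y(T, j) = -8 + 1/(-5*1 + (-3 + T - 6)) = -8 + 1/(-5 + (-9 + T)) = -8 + 1/(-14 + T))
Y(202, 187) + n(134, -103) = (113 - 8*202)/(-14 + 202) + 134 = (113 - 1616)/188 + 134 = (1/188)*(-1503) + 134 = -1503/188 + 134 = 23689/188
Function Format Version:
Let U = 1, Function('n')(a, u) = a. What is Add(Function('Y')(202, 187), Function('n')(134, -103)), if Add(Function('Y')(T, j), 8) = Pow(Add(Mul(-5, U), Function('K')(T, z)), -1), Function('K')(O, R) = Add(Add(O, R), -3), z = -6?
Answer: Rational(23689, 188) ≈ 126.01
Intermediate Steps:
Function('K')(O, R) = Add(-3, O, R)
Function('Y')(T, j) = Add(-8, Pow(Add(-14, T), -1)) (Function('Y')(T, j) = Add(-8, Pow(Add(Mul(-5, 1), Add(-3, T, -6)), -1)) = Add(-8, Pow(Add(-5, Add(-9, T)), -1)) = Add(-8, Pow(Add(-14, T), -1)))
Add(Function('Y')(202, 187), Function('n')(134, -103)) = Add(Mul(Pow(Add(-14, 202), -1), Add(113, Mul(-8, 202))), 134) = Add(Mul(Pow(188, -1), Add(113, -1616)), 134) = Add(Mul(Rational(1, 188), -1503), 134) = Add(Rational(-1503, 188), 134) = Rational(23689, 188)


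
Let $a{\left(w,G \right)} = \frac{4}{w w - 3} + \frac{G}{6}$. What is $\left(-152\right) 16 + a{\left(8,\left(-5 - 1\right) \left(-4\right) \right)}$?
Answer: $- \frac{148104}{61} \approx -2427.9$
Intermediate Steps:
$a{\left(w,G \right)} = \frac{4}{-3 + w^{2}} + \frac{G}{6}$ ($a{\left(w,G \right)} = \frac{4}{w^{2} - 3} + G \frac{1}{6} = \frac{4}{-3 + w^{2}} + \frac{G}{6}$)
$\left(-152\right) 16 + a{\left(8,\left(-5 - 1\right) \left(-4\right) \right)} = \left(-152\right) 16 + \frac{24 - 3 \left(-5 - 1\right) \left(-4\right) + \left(-5 - 1\right) \left(-4\right) 8^{2}}{6 \left(-3 + 8^{2}\right)} = -2432 + \frac{24 - 3 \left(\left(-6\right) \left(-4\right)\right) + \left(-6\right) \left(-4\right) 64}{6 \left(-3 + 64\right)} = -2432 + \frac{24 - 72 + 24 \cdot 64}{6 \cdot 61} = -2432 + \frac{1}{6} \cdot \frac{1}{61} \left(24 - 72 + 1536\right) = -2432 + \frac{1}{6} \cdot \frac{1}{61} \cdot 1488 = -2432 + \frac{248}{61} = - \frac{148104}{61}$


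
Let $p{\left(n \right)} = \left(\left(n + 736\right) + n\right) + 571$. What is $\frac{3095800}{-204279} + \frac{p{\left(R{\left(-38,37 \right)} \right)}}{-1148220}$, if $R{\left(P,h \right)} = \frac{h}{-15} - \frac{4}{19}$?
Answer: $- \frac{337717910612117}{22282937171100} \approx -15.156$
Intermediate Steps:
$R{\left(P,h \right)} = - \frac{4}{19} - \frac{h}{15}$ ($R{\left(P,h \right)} = h \left(- \frac{1}{15}\right) - \frac{4}{19} = - \frac{h}{15} - \frac{4}{19} = - \frac{4}{19} - \frac{h}{15}$)
$p{\left(n \right)} = 1307 + 2 n$ ($p{\left(n \right)} = \left(\left(736 + n\right) + n\right) + 571 = \left(736 + 2 n\right) + 571 = 1307 + 2 n$)
$\frac{3095800}{-204279} + \frac{p{\left(R{\left(-38,37 \right)} \right)}}{-1148220} = \frac{3095800}{-204279} + \frac{1307 + 2 \left(- \frac{4}{19} - \frac{37}{15}\right)}{-1148220} = 3095800 \left(- \frac{1}{204279}\right) + \left(1307 + 2 \left(- \frac{4}{19} - \frac{37}{15}\right)\right) \left(- \frac{1}{1148220}\right) = - \frac{3095800}{204279} + \left(1307 + 2 \left(- \frac{763}{285}\right)\right) \left(- \frac{1}{1148220}\right) = - \frac{3095800}{204279} + \left(1307 - \frac{1526}{285}\right) \left(- \frac{1}{1148220}\right) = - \frac{3095800}{204279} + \frac{370969}{285} \left(- \frac{1}{1148220}\right) = - \frac{3095800}{204279} - \frac{370969}{327242700} = - \frac{337717910612117}{22282937171100}$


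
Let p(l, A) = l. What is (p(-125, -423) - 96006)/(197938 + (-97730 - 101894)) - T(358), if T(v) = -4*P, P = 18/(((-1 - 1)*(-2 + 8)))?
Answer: 86015/1686 ≈ 51.017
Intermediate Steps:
P = -3/2 (P = 18/((-2*6)) = 18/(-12) = 18*(-1/12) = -3/2 ≈ -1.5000)
T(v) = 6 (T(v) = -4*(-3/2) = 6)
(p(-125, -423) - 96006)/(197938 + (-97730 - 101894)) - T(358) = (-125 - 96006)/(197938 + (-97730 - 101894)) - 1*6 = -96131/(197938 - 199624) - 6 = -96131/(-1686) - 6 = -96131*(-1/1686) - 6 = 96131/1686 - 6 = 86015/1686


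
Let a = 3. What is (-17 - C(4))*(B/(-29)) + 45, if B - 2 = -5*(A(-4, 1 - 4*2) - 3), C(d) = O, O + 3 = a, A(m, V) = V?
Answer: 2189/29 ≈ 75.483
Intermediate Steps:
O = 0 (O = -3 + 3 = 0)
C(d) = 0
B = 52 (B = 2 - 5*((1 - 4*2) - 3) = 2 - 5*((1 - 8) - 3) = 2 - 5*(-7 - 3) = 2 - 5*(-10) = 2 + 50 = 52)
(-17 - C(4))*(B/(-29)) + 45 = (-17 - 1*0)*(52/(-29)) + 45 = (-17 + 0)*(52*(-1/29)) + 45 = -17*(-52/29) + 45 = 884/29 + 45 = 2189/29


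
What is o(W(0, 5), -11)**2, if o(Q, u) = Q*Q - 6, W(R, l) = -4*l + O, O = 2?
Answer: 101124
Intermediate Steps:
W(R, l) = 2 - 4*l (W(R, l) = -4*l + 2 = 2 - 4*l)
o(Q, u) = -6 + Q**2 (o(Q, u) = Q**2 - 6 = -6 + Q**2)
o(W(0, 5), -11)**2 = (-6 + (2 - 4*5)**2)**2 = (-6 + (2 - 20)**2)**2 = (-6 + (-18)**2)**2 = (-6 + 324)**2 = 318**2 = 101124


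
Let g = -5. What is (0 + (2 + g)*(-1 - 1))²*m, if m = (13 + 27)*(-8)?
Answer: -11520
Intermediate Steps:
m = -320 (m = 40*(-8) = -320)
(0 + (2 + g)*(-1 - 1))²*m = (0 + (2 - 5)*(-1 - 1))²*(-320) = (0 - 3*(-2))²*(-320) = (0 + 6)²*(-320) = 6²*(-320) = 36*(-320) = -11520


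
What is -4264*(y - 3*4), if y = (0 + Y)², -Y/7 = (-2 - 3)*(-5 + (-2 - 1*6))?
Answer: -882703432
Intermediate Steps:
Y = -455 (Y = -7*(-2 - 3)*(-5 + (-2 - 1*6)) = -(-35)*(-5 + (-2 - 6)) = -(-35)*(-5 - 8) = -(-35)*(-13) = -7*65 = -455)
y = 207025 (y = (0 - 455)² = (-455)² = 207025)
-4264*(y - 3*4) = -4264*(207025 - 3*4) = -4264*(207025 - 12) = -4264*207013 = -882703432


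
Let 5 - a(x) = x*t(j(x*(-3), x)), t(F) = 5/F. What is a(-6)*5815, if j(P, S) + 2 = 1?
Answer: -145375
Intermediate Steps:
j(P, S) = -1 (j(P, S) = -2 + 1 = -1)
a(x) = 5 + 5*x (a(x) = 5 - x*5/(-1) = 5 - x*5*(-1) = 5 - x*(-5) = 5 - (-5)*x = 5 + 5*x)
a(-6)*5815 = (5 + 5*(-6))*5815 = (5 - 30)*5815 = -25*5815 = -145375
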